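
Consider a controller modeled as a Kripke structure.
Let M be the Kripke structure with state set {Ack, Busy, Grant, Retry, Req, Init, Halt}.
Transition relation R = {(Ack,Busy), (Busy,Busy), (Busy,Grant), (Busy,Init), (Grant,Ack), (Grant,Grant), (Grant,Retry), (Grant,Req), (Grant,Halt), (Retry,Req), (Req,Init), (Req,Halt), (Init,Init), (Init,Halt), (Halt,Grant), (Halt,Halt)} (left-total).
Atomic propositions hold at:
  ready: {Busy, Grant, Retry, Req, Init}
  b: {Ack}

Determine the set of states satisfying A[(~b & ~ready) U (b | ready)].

Sat(~b) = {Busy, Grant, Retry, Req, Init, Halt}
Sat(~ready) = {Ack, Halt}
Sat(~b & ~ready) = {Halt}
Sat(b | ready) = {Ack, Busy, Grant, Retry, Req, Init}
A[(~b & ~ready) U (b | ready)]: least fixpoint, start Z0 = Sat((b | ready)) = {Ack, Busy, Grant, Retry, Req, Init}, add states in Sat(~b & ~ready) with every successor in Z. Already a fixed point.
Sat(A[(~b & ~ready) U (b | ready)]) = {Ack, Busy, Grant, Retry, Req, Init}

{Ack, Busy, Grant, Retry, Req, Init}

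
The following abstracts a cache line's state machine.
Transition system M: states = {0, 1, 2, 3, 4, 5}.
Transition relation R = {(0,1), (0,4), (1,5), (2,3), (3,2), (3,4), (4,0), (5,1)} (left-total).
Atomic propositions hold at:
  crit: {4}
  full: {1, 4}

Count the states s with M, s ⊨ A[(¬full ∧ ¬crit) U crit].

Sat(¬full) = {0, 2, 3, 5}
Sat(¬crit) = {0, 1, 2, 3, 5}
Sat(¬full ∧ ¬crit) = {0, 2, 3, 5}
A[(¬full ∧ ¬crit) U crit]: least fixpoint, start Z0 = Sat(crit) = {4}, add states in Sat(¬full ∧ ¬crit) with every successor in Z. Already a fixed point.
Sat(A[(¬full ∧ ¬crit) U crit]) = {4}
|Sat(A[(¬full ∧ ¬crit) U crit])| = |{4}| = 1.

1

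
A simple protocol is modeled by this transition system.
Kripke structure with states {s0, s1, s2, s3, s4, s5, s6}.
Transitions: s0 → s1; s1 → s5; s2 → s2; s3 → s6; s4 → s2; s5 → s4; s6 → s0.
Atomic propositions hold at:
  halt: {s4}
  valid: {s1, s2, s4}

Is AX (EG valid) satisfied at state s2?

EG valid: greatest fixpoint, start Z0 = {s1, s2, s4}, keep only states in Sat with some successor in Z. Z1 = {s2, s4}; fixed.
Sat(EG valid) = {s2, s4}
Sat(AX (EG valid)) = {s : every successor in {s2, s4}} = {s2, s4, s5}
s2 ∈ Sat(AX (EG valid)) = {s2, s4, s5}, so the formula holds at s2.

Yes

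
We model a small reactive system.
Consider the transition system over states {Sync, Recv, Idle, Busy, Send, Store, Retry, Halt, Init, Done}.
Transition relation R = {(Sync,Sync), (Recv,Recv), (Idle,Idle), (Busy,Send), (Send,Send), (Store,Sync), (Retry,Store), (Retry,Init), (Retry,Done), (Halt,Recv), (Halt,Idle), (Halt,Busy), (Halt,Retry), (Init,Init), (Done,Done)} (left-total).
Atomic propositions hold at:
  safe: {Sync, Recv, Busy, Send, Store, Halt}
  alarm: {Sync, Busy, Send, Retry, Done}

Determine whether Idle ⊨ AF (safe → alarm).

Sat(safe → alarm) = {Sync, Idle, Busy, Send, Retry, Init, Done}
AF (safe → alarm): least fixpoint, start Z0 = {Sync, Idle, Busy, Send, Retry, Init, Done}, add states with every successor in Z. Z1 = {Sync, Idle, Busy, Send, Store, Retry, Init, Done}; fixed.
Sat(AF (safe → alarm)) = {Sync, Idle, Busy, Send, Store, Retry, Init, Done}
Idle ∈ Sat(AF (safe → alarm)) = {Sync, Idle, Busy, Send, Store, Retry, Init, Done}, so the formula holds at Idle.

Yes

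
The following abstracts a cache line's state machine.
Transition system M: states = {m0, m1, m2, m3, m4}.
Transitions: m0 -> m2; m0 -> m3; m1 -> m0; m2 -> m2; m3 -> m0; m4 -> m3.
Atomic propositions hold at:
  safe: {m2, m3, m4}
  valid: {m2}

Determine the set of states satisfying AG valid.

AG valid: greatest fixpoint, start Z0 = {m2}, keep only states in Sat with every successor in Z. Already a fixed point.
Sat(AG valid) = {m2}

{m2}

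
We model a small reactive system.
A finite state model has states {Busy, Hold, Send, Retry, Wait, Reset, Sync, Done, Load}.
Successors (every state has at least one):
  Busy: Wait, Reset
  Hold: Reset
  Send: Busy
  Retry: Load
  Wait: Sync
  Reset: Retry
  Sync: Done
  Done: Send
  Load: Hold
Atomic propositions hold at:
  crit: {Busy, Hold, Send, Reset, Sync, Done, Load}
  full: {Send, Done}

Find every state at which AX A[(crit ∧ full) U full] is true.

Sat(crit ∧ full) = {Send, Done}
A[(crit ∧ full) U full]: least fixpoint, start Z0 = Sat(full) = {Send, Done}, add states in Sat(crit ∧ full) with every successor in Z. Already a fixed point.
Sat(A[(crit ∧ full) U full]) = {Send, Done}
Sat(AX A[(crit ∧ full) U full]) = {s : every successor in {Send, Done}} = {Sync, Done}

{Sync, Done}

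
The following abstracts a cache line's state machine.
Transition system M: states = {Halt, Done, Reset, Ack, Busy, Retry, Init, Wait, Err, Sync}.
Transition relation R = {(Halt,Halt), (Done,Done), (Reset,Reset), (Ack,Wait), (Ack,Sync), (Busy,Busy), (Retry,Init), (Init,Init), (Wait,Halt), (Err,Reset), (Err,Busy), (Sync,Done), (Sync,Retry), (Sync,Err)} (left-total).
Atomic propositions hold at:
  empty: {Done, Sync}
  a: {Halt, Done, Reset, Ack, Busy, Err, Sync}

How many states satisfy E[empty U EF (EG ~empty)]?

Sat(~empty) = {Halt, Reset, Ack, Busy, Retry, Init, Wait, Err}
EG ~empty: greatest fixpoint, start Z0 = {Halt, Reset, Ack, Busy, Retry, Init, Wait, Err}, keep only states in Sat with some successor in Z. Already a fixed point.
Sat(EG ~empty) = {Halt, Reset, Ack, Busy, Retry, Init, Wait, Err}
EF (EG ~empty): least fixpoint, start Z0 = {Halt, Reset, Ack, Busy, Retry, Init, Wait, Err}, add states with some successor in Z. Z1 = {Halt, Reset, Ack, Busy, Retry, Init, Wait, Err, Sync}; fixed.
Sat(EF (EG ~empty)) = {Halt, Reset, Ack, Busy, Retry, Init, Wait, Err, Sync}
E[empty U EF (EG ~empty)]: least fixpoint, start Z0 = Sat(EF (EG ~empty)) = {Halt, Reset, Ack, Busy, Retry, Init, Wait, Err, Sync}, add states in Sat(empty) with some successor in Z. Already a fixed point.
Sat(E[empty U EF (EG ~empty)]) = {Halt, Reset, Ack, Busy, Retry, Init, Wait, Err, Sync}
|Sat(E[empty U EF (EG ~empty)])| = |{Halt, Reset, Ack, Busy, Retry, Init, Wait, Err, Sync}| = 9.

9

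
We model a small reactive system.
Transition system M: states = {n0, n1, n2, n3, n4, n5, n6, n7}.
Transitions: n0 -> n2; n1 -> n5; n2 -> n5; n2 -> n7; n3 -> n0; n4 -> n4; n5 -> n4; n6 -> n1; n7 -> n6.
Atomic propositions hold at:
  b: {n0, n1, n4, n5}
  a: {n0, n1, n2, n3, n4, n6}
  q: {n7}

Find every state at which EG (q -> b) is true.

{n0, n1, n2, n3, n4, n5, n6}

Sat(q -> b) = {n0, n1, n2, n3, n4, n5, n6}
EG (q -> b): greatest fixpoint, start Z0 = {n0, n1, n2, n3, n4, n5, n6}, keep only states in Sat with some successor in Z. Already a fixed point.
Sat(EG (q -> b)) = {n0, n1, n2, n3, n4, n5, n6}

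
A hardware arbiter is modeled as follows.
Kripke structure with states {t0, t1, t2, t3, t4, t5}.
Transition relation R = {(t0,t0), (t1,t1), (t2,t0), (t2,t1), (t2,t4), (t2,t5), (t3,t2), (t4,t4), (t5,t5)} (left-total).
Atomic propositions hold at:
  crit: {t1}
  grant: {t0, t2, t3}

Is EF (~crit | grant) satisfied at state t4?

Yes

Sat(~crit) = {t0, t2, t3, t4, t5}
Sat(~crit | grant) = {t0, t2, t3, t4, t5}
EF (~crit | grant): least fixpoint, start Z0 = {t0, t2, t3, t4, t5}, add states with some successor in Z. Already a fixed point.
Sat(EF (~crit | grant)) = {t0, t2, t3, t4, t5}
t4 ∈ Sat(EF (~crit | grant)) = {t0, t2, t3, t4, t5}, so the formula holds at t4.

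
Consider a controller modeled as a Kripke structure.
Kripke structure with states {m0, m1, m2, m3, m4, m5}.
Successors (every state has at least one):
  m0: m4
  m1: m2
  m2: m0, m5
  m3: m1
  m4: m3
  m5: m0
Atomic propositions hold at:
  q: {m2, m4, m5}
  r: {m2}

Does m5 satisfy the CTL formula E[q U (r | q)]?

Yes

Sat(r | q) = {m2, m4, m5}
E[q U (r | q)]: least fixpoint, start Z0 = Sat((r | q)) = {m2, m4, m5}, add states in Sat(q) with some successor in Z. Already a fixed point.
Sat(E[q U (r | q)]) = {m2, m4, m5}
m5 ∈ Sat(E[q U (r | q)]) = {m2, m4, m5}, so the formula holds at m5.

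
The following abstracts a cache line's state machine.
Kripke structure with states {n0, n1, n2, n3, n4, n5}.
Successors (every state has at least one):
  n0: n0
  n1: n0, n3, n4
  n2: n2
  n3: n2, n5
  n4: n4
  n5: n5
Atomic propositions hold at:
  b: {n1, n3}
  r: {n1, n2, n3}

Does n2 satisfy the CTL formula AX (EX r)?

Sat(EX r) = {s : some successor in {n1, n2, n3}} = {n1, n2, n3}
Sat(AX (EX r)) = {s : every successor in {n1, n2, n3}} = {n2}
n2 ∈ Sat(AX (EX r)) = {n2}, so the formula holds at n2.

Yes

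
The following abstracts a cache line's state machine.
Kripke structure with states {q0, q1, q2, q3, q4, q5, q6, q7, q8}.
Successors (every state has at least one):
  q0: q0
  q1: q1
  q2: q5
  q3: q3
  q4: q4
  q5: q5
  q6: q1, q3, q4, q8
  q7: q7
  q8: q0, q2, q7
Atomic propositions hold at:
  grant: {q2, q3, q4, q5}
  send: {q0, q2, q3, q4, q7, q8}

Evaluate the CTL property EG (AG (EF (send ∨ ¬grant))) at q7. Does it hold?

Yes

Sat(¬grant) = {q0, q1, q6, q7, q8}
Sat(send ∨ ¬grant) = {q0, q1, q2, q3, q4, q6, q7, q8}
EF (send ∨ ¬grant): least fixpoint, start Z0 = {q0, q1, q2, q3, q4, q6, q7, q8}, add states with some successor in Z. Already a fixed point.
Sat(EF (send ∨ ¬grant)) = {q0, q1, q2, q3, q4, q6, q7, q8}
AG (EF (send ∨ ¬grant)): greatest fixpoint, start Z0 = {q0, q1, q2, q3, q4, q6, q7, q8}, keep only states in Sat with every successor in Z. Z1 = {q0, q1, q3, q4, q6, q7, q8}; Z2 = {q0, q1, q3, q4, q6, q7}; Z3 = {q0, q1, q3, q4, q7}; fixed.
Sat(AG (EF (send ∨ ¬grant))) = {q0, q1, q3, q4, q7}
EG (AG (EF (send ∨ ¬grant))): greatest fixpoint, start Z0 = {q0, q1, q3, q4, q7}, keep only states in Sat with some successor in Z. Already a fixed point.
Sat(EG (AG (EF (send ∨ ¬grant)))) = {q0, q1, q3, q4, q7}
q7 ∈ Sat(EG (AG (EF (send ∨ ¬grant)))) = {q0, q1, q3, q4, q7}, so the formula holds at q7.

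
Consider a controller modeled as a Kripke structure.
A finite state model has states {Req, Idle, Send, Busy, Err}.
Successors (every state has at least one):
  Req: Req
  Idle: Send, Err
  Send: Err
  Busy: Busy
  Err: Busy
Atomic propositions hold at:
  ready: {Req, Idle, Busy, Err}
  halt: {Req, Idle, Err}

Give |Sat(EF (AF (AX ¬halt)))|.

Sat(¬halt) = {Send, Busy}
Sat(AX ¬halt) = {s : every successor in {Send, Busy}} = {Busy, Err}
AF (AX ¬halt): least fixpoint, start Z0 = {Busy, Err}, add states with every successor in Z. Z1 = {Send, Busy, Err}; Z2 = {Idle, Send, Busy, Err}; fixed.
Sat(AF (AX ¬halt)) = {Idle, Send, Busy, Err}
EF (AF (AX ¬halt)): least fixpoint, start Z0 = {Idle, Send, Busy, Err}, add states with some successor in Z. Already a fixed point.
Sat(EF (AF (AX ¬halt))) = {Idle, Send, Busy, Err}
|Sat(EF (AF (AX ¬halt)))| = |{Idle, Send, Busy, Err}| = 4.

4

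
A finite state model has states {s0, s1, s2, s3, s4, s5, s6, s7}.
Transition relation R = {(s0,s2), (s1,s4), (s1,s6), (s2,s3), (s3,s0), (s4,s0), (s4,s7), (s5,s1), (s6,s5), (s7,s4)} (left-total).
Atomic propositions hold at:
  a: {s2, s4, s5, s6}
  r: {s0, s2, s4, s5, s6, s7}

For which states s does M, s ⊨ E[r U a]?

E[r U a]: least fixpoint, start Z0 = Sat(a) = {s2, s4, s5, s6}, add states in Sat(r) with some successor in Z. Z1 = {s0, s2, s4, s5, s6, s7}; fixed.
Sat(E[r U a]) = {s0, s2, s4, s5, s6, s7}

{s0, s2, s4, s5, s6, s7}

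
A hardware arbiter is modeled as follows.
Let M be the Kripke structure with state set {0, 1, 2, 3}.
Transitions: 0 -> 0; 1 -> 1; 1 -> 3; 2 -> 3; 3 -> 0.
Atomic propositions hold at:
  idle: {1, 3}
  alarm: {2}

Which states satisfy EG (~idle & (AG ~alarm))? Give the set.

Sat(~idle) = {0, 2}
Sat(~alarm) = {0, 1, 3}
AG ~alarm: greatest fixpoint, start Z0 = {0, 1, 3}, keep only states in Sat with every successor in Z. Already a fixed point.
Sat(AG ~alarm) = {0, 1, 3}
Sat(~idle & (AG ~alarm)) = {0}
EG (~idle & (AG ~alarm)): greatest fixpoint, start Z0 = {0}, keep only states in Sat with some successor in Z. Already a fixed point.
Sat(EG (~idle & (AG ~alarm))) = {0}

{0}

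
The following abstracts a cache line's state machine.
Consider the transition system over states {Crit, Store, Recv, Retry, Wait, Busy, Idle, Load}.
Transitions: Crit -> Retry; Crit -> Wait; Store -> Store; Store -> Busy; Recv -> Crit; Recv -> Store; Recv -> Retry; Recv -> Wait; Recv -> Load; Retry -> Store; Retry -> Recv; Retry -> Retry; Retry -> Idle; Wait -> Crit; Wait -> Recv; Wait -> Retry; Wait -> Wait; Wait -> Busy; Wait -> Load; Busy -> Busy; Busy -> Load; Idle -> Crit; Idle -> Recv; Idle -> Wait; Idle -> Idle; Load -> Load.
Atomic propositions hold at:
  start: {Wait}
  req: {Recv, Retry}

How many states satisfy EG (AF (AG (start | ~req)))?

3

Sat(~req) = {Crit, Store, Wait, Busy, Idle, Load}
Sat(start | ~req) = {Crit, Store, Wait, Busy, Idle, Load}
AG (start | ~req): greatest fixpoint, start Z0 = {Crit, Store, Wait, Busy, Idle, Load}, keep only states in Sat with every successor in Z. Z1 = {Store, Busy, Load}; fixed.
Sat(AG (start | ~req)) = {Store, Busy, Load}
AF (AG (start | ~req)): least fixpoint, start Z0 = {Store, Busy, Load}, add states with every successor in Z. Already a fixed point.
Sat(AF (AG (start | ~req))) = {Store, Busy, Load}
EG (AF (AG (start | ~req))): greatest fixpoint, start Z0 = {Store, Busy, Load}, keep only states in Sat with some successor in Z. Already a fixed point.
Sat(EG (AF (AG (start | ~req)))) = {Store, Busy, Load}
|Sat(EG (AF (AG (start | ~req))))| = |{Store, Busy, Load}| = 3.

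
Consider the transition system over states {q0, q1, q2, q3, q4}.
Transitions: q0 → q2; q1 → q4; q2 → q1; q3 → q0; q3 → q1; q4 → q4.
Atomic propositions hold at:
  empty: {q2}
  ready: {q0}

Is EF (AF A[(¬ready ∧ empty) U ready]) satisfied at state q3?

Yes

Sat(¬ready) = {q1, q2, q3, q4}
Sat(¬ready ∧ empty) = {q2}
A[(¬ready ∧ empty) U ready]: least fixpoint, start Z0 = Sat(ready) = {q0}, add states in Sat(¬ready ∧ empty) with every successor in Z. Already a fixed point.
Sat(A[(¬ready ∧ empty) U ready]) = {q0}
AF A[(¬ready ∧ empty) U ready]: least fixpoint, start Z0 = {q0}, add states with every successor in Z. Already a fixed point.
Sat(AF A[(¬ready ∧ empty) U ready]) = {q0}
EF (AF A[(¬ready ∧ empty) U ready]): least fixpoint, start Z0 = {q0}, add states with some successor in Z. Z1 = {q0, q3}; fixed.
Sat(EF (AF A[(¬ready ∧ empty) U ready])) = {q0, q3}
q3 ∈ Sat(EF (AF A[(¬ready ∧ empty) U ready])) = {q0, q3}, so the formula holds at q3.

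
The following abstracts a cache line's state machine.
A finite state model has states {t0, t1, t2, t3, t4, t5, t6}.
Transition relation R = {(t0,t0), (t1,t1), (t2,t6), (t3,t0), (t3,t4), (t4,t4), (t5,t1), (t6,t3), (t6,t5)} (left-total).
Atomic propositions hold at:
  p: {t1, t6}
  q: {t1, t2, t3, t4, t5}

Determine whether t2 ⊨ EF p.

EF p: least fixpoint, start Z0 = {t1, t6}, add states with some successor in Z. Z1 = {t1, t2, t5, t6}; fixed.
Sat(EF p) = {t1, t2, t5, t6}
t2 ∈ Sat(EF p) = {t1, t2, t5, t6}, so the formula holds at t2.

Yes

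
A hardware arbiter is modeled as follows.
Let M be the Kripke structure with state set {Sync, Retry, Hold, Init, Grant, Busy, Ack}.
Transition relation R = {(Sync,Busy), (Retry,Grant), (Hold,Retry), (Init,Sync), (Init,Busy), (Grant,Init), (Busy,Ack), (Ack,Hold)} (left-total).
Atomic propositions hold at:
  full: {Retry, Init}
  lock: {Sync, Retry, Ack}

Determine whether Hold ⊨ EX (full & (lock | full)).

Sat(lock | full) = {Sync, Retry, Init, Ack}
Sat(full & (lock | full)) = {Retry, Init}
Sat(EX (full & (lock | full))) = {s : some successor in {Retry, Init}} = {Hold, Grant}
Hold ∈ Sat(EX (full & (lock | full))) = {Hold, Grant}, so the formula holds at Hold.

Yes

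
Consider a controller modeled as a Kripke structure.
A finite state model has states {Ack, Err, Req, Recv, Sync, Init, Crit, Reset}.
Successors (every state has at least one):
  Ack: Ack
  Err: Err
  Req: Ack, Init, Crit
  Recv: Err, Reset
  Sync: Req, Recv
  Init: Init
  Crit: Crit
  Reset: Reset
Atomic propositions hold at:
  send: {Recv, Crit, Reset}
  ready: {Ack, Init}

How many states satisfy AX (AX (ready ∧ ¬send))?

Sat(¬send) = {Ack, Err, Req, Sync, Init}
Sat(ready ∧ ¬send) = {Ack, Init}
Sat(AX (ready ∧ ¬send)) = {s : every successor in {Ack, Init}} = {Ack, Init}
Sat(AX (AX (ready ∧ ¬send))) = {s : every successor in {Ack, Init}} = {Ack, Init}
|Sat(AX (AX (ready ∧ ¬send)))| = |{Ack, Init}| = 2.

2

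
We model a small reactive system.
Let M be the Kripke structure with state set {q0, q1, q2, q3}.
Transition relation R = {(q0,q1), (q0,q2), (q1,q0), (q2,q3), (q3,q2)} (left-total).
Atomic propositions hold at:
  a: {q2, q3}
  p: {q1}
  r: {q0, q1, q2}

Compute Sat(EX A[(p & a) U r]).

{q0, q1, q3}

Sat(p & a) = ∅
A[(p & a) U r]: least fixpoint, start Z0 = Sat(r) = {q0, q1, q2}, add states in Sat(p & a) with every successor in Z. Already a fixed point.
Sat(A[(p & a) U r]) = {q0, q1, q2}
Sat(EX A[(p & a) U r]) = {s : some successor in {q0, q1, q2}} = {q0, q1, q3}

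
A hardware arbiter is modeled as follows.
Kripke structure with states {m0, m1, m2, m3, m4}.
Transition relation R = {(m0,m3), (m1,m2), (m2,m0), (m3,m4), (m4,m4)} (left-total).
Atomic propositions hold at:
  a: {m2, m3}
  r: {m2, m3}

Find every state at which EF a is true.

EF a: least fixpoint, start Z0 = {m2, m3}, add states with some successor in Z. Z1 = {m0, m1, m2, m3}; fixed.
Sat(EF a) = {m0, m1, m2, m3}

{m0, m1, m2, m3}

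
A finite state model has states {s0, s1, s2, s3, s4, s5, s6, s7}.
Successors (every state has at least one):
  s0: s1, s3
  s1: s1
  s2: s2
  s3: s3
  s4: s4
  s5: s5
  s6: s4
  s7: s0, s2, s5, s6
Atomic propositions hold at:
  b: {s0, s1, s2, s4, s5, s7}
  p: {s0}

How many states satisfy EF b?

EF b: least fixpoint, start Z0 = {s0, s1, s2, s4, s5, s7}, add states with some successor in Z. Z1 = {s0, s1, s2, s4, s5, s6, s7}; fixed.
Sat(EF b) = {s0, s1, s2, s4, s5, s6, s7}
|Sat(EF b)| = |{s0, s1, s2, s4, s5, s6, s7}| = 7.

7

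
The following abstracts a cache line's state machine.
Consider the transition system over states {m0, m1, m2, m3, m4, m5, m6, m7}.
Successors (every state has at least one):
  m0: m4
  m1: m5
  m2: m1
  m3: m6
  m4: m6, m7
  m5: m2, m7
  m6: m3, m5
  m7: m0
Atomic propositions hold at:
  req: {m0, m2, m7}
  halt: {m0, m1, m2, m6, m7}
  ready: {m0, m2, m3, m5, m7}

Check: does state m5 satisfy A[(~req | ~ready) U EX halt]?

Sat(~req) = {m1, m3, m4, m5, m6}
Sat(~ready) = {m1, m4, m6}
Sat(~req | ~ready) = {m1, m3, m4, m5, m6}
Sat(EX halt) = {s : some successor in {m0, m1, m2, m6, m7}} = {m2, m3, m4, m5, m7}
A[(~req | ~ready) U EX halt]: least fixpoint, start Z0 = Sat(EX halt) = {m2, m3, m4, m5, m7}, add states in Sat(~req | ~ready) with every successor in Z. Z1 = {m1, m2, m3, m4, m5, m6, m7}; fixed.
Sat(A[(~req | ~ready) U EX halt]) = {m1, m2, m3, m4, m5, m6, m7}
m5 ∈ Sat(A[(~req | ~ready) U EX halt]) = {m1, m2, m3, m4, m5, m6, m7}, so the formula holds at m5.

Yes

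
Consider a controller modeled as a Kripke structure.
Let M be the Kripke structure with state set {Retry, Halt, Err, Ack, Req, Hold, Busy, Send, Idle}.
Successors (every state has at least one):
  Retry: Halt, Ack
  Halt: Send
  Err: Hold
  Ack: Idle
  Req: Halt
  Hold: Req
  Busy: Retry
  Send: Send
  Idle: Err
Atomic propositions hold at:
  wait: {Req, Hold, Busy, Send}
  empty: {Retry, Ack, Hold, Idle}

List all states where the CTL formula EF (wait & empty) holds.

{Retry, Err, Ack, Hold, Busy, Idle}

Sat(wait & empty) = {Hold}
EF (wait & empty): least fixpoint, start Z0 = {Hold}, add states with some successor in Z. Z1 = {Err, Hold}; Z2 = {Err, Hold, Idle}; Z3 = {Err, Ack, Hold, Idle}; Z4 = {Retry, Err, Ack, Hold, Idle}; Z5 = {Retry, Err, Ack, Hold, Busy, Idle}; fixed.
Sat(EF (wait & empty)) = {Retry, Err, Ack, Hold, Busy, Idle}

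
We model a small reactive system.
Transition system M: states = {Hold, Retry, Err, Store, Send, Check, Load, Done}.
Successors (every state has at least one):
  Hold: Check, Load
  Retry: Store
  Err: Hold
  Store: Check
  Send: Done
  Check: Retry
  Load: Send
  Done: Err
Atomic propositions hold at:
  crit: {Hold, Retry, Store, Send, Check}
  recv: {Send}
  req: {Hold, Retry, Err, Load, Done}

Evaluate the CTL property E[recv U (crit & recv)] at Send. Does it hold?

Sat(crit & recv) = {Send}
E[recv U (crit & recv)]: least fixpoint, start Z0 = Sat((crit & recv)) = {Send}, add states in Sat(recv) with some successor in Z. Already a fixed point.
Sat(E[recv U (crit & recv)]) = {Send}
Send ∈ Sat(E[recv U (crit & recv)]) = {Send}, so the formula holds at Send.

Yes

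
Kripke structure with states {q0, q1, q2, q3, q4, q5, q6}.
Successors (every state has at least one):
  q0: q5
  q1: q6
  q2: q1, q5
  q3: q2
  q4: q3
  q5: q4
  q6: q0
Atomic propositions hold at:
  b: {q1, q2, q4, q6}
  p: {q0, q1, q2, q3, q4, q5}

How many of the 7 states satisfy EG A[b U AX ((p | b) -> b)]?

4

Sat(p | b) = {q0, q1, q2, q3, q4, q5, q6}
Sat((p | b) -> b) = {q1, q2, q4, q6}
Sat(AX ((p | b) -> b)) = {s : every successor in {q1, q2, q4, q6}} = {q1, q3, q5}
A[b U AX ((p | b) -> b)]: least fixpoint, start Z0 = Sat(AX ((p | b) -> b)) = {q1, q3, q5}, add states in Sat(b) with every successor in Z. Z1 = {q1, q2, q3, q4, q5}; fixed.
Sat(A[b U AX ((p | b) -> b)]) = {q1, q2, q3, q4, q5}
EG A[b U AX ((p | b) -> b)]: greatest fixpoint, start Z0 = {q1, q2, q3, q4, q5}, keep only states in Sat with some successor in Z. Z1 = {q2, q3, q4, q5}; fixed.
Sat(EG A[b U AX ((p | b) -> b)]) = {q2, q3, q4, q5}
|Sat(EG A[b U AX ((p | b) -> b)])| = |{q2, q3, q4, q5}| = 4.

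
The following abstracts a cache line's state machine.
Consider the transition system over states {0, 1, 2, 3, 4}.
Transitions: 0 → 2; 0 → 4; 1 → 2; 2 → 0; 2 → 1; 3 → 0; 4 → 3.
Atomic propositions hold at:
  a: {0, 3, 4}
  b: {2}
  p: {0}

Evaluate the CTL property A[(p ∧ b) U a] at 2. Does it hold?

No

Sat(p ∧ b) = ∅
A[(p ∧ b) U a]: least fixpoint, start Z0 = Sat(a) = {0, 3, 4}, add states in Sat(p ∧ b) with every successor in Z. Already a fixed point.
Sat(A[(p ∧ b) U a]) = {0, 3, 4}
2 ∉ Sat(A[(p ∧ b) U a]) = {0, 3, 4}, so the formula does not hold at 2.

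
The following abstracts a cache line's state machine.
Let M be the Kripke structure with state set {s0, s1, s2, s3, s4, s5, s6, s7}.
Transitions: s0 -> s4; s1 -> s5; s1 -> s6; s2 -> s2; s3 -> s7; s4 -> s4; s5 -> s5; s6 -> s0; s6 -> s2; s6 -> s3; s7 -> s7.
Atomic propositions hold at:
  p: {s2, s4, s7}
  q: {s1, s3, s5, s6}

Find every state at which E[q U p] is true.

E[q U p]: least fixpoint, start Z0 = Sat(p) = {s2, s4, s7}, add states in Sat(q) with some successor in Z. Z1 = {s2, s3, s4, s6, s7}; Z2 = {s1, s2, s3, s4, s6, s7}; fixed.
Sat(E[q U p]) = {s1, s2, s3, s4, s6, s7}

{s1, s2, s3, s4, s6, s7}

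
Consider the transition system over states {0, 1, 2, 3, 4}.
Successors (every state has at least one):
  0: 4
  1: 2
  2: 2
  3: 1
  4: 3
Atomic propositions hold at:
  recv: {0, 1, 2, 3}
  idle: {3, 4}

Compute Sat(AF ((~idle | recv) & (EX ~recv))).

Sat(~idle) = {0, 1, 2}
Sat(~idle | recv) = {0, 1, 2, 3}
Sat(~recv) = {4}
Sat(EX ~recv) = {s : some successor in {4}} = {0}
Sat((~idle | recv) & (EX ~recv)) = {0}
AF ((~idle | recv) & (EX ~recv)): least fixpoint, start Z0 = {0}, add states with every successor in Z. Already a fixed point.
Sat(AF ((~idle | recv) & (EX ~recv))) = {0}

{0}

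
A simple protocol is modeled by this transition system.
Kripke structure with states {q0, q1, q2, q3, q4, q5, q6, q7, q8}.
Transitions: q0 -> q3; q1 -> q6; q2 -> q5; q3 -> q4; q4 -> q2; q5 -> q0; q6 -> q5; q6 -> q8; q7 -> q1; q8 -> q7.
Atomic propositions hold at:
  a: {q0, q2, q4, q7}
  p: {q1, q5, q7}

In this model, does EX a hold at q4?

Yes

Sat(EX a) = {s : some successor in {q0, q2, q4, q7}} = {q3, q4, q5, q8}
q4 ∈ Sat(EX a) = {q3, q4, q5, q8}, so the formula holds at q4.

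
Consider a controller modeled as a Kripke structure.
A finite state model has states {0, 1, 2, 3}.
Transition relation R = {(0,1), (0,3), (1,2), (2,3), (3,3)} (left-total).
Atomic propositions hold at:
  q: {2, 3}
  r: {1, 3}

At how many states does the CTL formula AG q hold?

2

AG q: greatest fixpoint, start Z0 = {2, 3}, keep only states in Sat with every successor in Z. Already a fixed point.
Sat(AG q) = {2, 3}
|Sat(AG q)| = |{2, 3}| = 2.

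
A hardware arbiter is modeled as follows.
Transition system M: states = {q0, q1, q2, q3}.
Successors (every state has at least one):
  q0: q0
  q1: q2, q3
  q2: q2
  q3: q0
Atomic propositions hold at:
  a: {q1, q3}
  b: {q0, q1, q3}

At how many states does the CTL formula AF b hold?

3

AF b: least fixpoint, start Z0 = {q0, q1, q3}, add states with every successor in Z. Already a fixed point.
Sat(AF b) = {q0, q1, q3}
|Sat(AF b)| = |{q0, q1, q3}| = 3.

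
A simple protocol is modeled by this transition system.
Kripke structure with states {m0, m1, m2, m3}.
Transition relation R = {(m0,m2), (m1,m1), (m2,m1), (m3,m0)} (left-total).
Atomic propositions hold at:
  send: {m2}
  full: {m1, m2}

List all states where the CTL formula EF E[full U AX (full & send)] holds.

Sat(full & send) = {m2}
Sat(AX (full & send)) = {s : every successor in {m2}} = {m0}
E[full U AX (full & send)]: least fixpoint, start Z0 = Sat(AX (full & send)) = {m0}, add states in Sat(full) with some successor in Z. Already a fixed point.
Sat(E[full U AX (full & send)]) = {m0}
EF E[full U AX (full & send)]: least fixpoint, start Z0 = {m0}, add states with some successor in Z. Z1 = {m0, m3}; fixed.
Sat(EF E[full U AX (full & send)]) = {m0, m3}

{m0, m3}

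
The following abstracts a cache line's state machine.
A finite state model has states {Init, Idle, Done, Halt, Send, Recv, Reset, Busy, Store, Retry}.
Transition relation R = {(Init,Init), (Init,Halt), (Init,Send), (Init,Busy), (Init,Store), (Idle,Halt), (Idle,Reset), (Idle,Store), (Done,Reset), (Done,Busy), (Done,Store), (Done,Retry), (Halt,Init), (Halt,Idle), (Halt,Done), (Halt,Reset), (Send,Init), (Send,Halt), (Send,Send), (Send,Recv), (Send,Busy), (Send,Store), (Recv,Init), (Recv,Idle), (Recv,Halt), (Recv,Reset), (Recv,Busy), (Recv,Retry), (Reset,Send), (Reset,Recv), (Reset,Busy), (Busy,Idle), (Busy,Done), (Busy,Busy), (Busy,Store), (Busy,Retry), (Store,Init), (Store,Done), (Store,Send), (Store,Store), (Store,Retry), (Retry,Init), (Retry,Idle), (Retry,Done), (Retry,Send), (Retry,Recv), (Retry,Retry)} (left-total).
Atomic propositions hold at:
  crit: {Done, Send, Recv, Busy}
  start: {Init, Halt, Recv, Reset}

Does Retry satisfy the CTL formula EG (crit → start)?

Yes

Sat(crit → start) = {Init, Idle, Halt, Recv, Reset, Store, Retry}
EG (crit → start): greatest fixpoint, start Z0 = {Init, Idle, Halt, Recv, Reset, Store, Retry}, keep only states in Sat with some successor in Z. Already a fixed point.
Sat(EG (crit → start)) = {Init, Idle, Halt, Recv, Reset, Store, Retry}
Retry ∈ Sat(EG (crit → start)) = {Init, Idle, Halt, Recv, Reset, Store, Retry}, so the formula holds at Retry.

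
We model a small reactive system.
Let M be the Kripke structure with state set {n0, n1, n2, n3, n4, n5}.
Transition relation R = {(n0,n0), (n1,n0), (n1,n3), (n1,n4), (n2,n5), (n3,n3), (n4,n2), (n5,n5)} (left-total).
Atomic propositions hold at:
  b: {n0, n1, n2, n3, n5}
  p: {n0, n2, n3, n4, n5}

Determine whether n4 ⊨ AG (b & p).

No

Sat(b & p) = {n0, n2, n3, n5}
AG (b & p): greatest fixpoint, start Z0 = {n0, n2, n3, n5}, keep only states in Sat with every successor in Z. Already a fixed point.
Sat(AG (b & p)) = {n0, n2, n3, n5}
n4 ∉ Sat(AG (b & p)) = {n0, n2, n3, n5}, so the formula does not hold at n4.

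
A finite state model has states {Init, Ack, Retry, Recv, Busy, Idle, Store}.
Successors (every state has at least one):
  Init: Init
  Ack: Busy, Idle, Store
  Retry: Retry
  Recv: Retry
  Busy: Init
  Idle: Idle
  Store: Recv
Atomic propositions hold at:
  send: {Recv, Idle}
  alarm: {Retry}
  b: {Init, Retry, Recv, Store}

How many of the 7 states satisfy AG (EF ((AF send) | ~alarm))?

3

AF send: least fixpoint, start Z0 = {Recv, Idle}, add states with every successor in Z. Z1 = {Recv, Idle, Store}; fixed.
Sat(AF send) = {Recv, Idle, Store}
Sat(~alarm) = {Init, Ack, Recv, Busy, Idle, Store}
Sat((AF send) | ~alarm) = {Init, Ack, Recv, Busy, Idle, Store}
EF ((AF send) | ~alarm): least fixpoint, start Z0 = {Init, Ack, Recv, Busy, Idle, Store}, add states with some successor in Z. Already a fixed point.
Sat(EF ((AF send) | ~alarm)) = {Init, Ack, Recv, Busy, Idle, Store}
AG (EF ((AF send) | ~alarm)): greatest fixpoint, start Z0 = {Init, Ack, Recv, Busy, Idle, Store}, keep only states in Sat with every successor in Z. Z1 = {Init, Ack, Busy, Idle, Store}; Z2 = {Init, Ack, Busy, Idle}; Z3 = {Init, Busy, Idle}; fixed.
Sat(AG (EF ((AF send) | ~alarm))) = {Init, Busy, Idle}
|Sat(AG (EF ((AF send) | ~alarm)))| = |{Init, Busy, Idle}| = 3.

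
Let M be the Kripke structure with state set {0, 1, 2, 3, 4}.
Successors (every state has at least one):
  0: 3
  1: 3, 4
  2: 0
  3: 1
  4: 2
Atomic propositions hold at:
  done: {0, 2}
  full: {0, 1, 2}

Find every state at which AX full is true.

Sat(AX full) = {s : every successor in {0, 1, 2}} = {2, 3, 4}

{2, 3, 4}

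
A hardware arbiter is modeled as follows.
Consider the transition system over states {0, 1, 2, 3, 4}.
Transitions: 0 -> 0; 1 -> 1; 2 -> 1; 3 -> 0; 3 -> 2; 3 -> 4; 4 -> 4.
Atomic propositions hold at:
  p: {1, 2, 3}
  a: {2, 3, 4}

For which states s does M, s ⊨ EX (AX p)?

{1, 2, 3}

Sat(AX p) = {s : every successor in {1, 2, 3}} = {1, 2}
Sat(EX (AX p)) = {s : some successor in {1, 2}} = {1, 2, 3}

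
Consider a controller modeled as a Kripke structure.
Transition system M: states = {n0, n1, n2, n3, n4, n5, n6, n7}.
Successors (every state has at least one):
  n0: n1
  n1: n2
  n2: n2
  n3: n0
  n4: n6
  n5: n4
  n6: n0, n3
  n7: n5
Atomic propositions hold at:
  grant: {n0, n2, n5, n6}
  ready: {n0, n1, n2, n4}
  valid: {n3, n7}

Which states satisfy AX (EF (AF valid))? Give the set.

{n4, n5, n7}

AF valid: least fixpoint, start Z0 = {n3, n7}, add states with every successor in Z. Already a fixed point.
Sat(AF valid) = {n3, n7}
EF (AF valid): least fixpoint, start Z0 = {n3, n7}, add states with some successor in Z. Z1 = {n3, n6, n7}; Z2 = {n3, n4, n6, n7}; Z3 = {n3, n4, n5, n6, n7}; fixed.
Sat(EF (AF valid)) = {n3, n4, n5, n6, n7}
Sat(AX (EF (AF valid))) = {s : every successor in {n3, n4, n5, n6, n7}} = {n4, n5, n7}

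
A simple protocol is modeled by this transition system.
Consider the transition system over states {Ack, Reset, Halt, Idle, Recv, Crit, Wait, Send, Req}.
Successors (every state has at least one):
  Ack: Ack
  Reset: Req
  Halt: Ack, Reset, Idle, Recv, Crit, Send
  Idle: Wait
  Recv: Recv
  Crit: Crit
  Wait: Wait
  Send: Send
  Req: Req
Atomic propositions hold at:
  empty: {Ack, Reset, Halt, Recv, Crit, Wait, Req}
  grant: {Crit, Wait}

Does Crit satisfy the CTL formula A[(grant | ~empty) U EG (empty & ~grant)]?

No

Sat(~empty) = {Idle, Send}
Sat(grant | ~empty) = {Idle, Crit, Wait, Send}
Sat(~grant) = {Ack, Reset, Halt, Idle, Recv, Send, Req}
Sat(empty & ~grant) = {Ack, Reset, Halt, Recv, Req}
EG (empty & ~grant): greatest fixpoint, start Z0 = {Ack, Reset, Halt, Recv, Req}, keep only states in Sat with some successor in Z. Already a fixed point.
Sat(EG (empty & ~grant)) = {Ack, Reset, Halt, Recv, Req}
A[(grant | ~empty) U EG (empty & ~grant)]: least fixpoint, start Z0 = Sat(EG (empty & ~grant)) = {Ack, Reset, Halt, Recv, Req}, add states in Sat(grant | ~empty) with every successor in Z. Already a fixed point.
Sat(A[(grant | ~empty) U EG (empty & ~grant)]) = {Ack, Reset, Halt, Recv, Req}
Crit ∉ Sat(A[(grant | ~empty) U EG (empty & ~grant)]) = {Ack, Reset, Halt, Recv, Req}, so the formula does not hold at Crit.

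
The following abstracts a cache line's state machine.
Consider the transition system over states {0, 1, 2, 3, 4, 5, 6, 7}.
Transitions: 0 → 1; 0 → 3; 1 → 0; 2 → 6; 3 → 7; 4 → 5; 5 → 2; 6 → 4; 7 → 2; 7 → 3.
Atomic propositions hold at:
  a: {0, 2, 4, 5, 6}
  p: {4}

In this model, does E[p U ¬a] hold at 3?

Yes

Sat(¬a) = {1, 3, 7}
E[p U ¬a]: least fixpoint, start Z0 = Sat(¬a) = {1, 3, 7}, add states in Sat(p) with some successor in Z. Already a fixed point.
Sat(E[p U ¬a]) = {1, 3, 7}
3 ∈ Sat(E[p U ¬a]) = {1, 3, 7}, so the formula holds at 3.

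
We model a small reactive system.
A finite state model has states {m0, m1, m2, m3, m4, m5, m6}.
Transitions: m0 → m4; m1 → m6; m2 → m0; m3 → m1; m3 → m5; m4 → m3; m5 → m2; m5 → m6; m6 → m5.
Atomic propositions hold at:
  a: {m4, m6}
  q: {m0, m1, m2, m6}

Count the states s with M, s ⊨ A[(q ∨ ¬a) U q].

Sat(¬a) = {m0, m1, m2, m3, m5}
Sat(q ∨ ¬a) = {m0, m1, m2, m3, m5, m6}
A[(q ∨ ¬a) U q]: least fixpoint, start Z0 = Sat(q) = {m0, m1, m2, m6}, add states in Sat(q ∨ ¬a) with every successor in Z. Z1 = {m0, m1, m2, m5, m6}; Z2 = {m0, m1, m2, m3, m5, m6}; fixed.
Sat(A[(q ∨ ¬a) U q]) = {m0, m1, m2, m3, m5, m6}
|Sat(A[(q ∨ ¬a) U q])| = |{m0, m1, m2, m3, m5, m6}| = 6.

6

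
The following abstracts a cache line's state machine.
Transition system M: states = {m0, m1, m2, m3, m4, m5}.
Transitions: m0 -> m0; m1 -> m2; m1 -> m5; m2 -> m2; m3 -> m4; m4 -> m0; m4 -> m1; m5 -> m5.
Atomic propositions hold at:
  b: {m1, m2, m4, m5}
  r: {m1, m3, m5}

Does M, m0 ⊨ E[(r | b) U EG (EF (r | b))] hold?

No

Sat(r | b) = {m1, m2, m3, m4, m5}
EF (r | b): least fixpoint, start Z0 = {m1, m2, m3, m4, m5}, add states with some successor in Z. Already a fixed point.
Sat(EF (r | b)) = {m1, m2, m3, m4, m5}
EG (EF (r | b)): greatest fixpoint, start Z0 = {m1, m2, m3, m4, m5}, keep only states in Sat with some successor in Z. Already a fixed point.
Sat(EG (EF (r | b))) = {m1, m2, m3, m4, m5}
E[(r | b) U EG (EF (r | b))]: least fixpoint, start Z0 = Sat(EG (EF (r | b))) = {m1, m2, m3, m4, m5}, add states in Sat(r | b) with some successor in Z. Already a fixed point.
Sat(E[(r | b) U EG (EF (r | b))]) = {m1, m2, m3, m4, m5}
m0 ∉ Sat(E[(r | b) U EG (EF (r | b))]) = {m1, m2, m3, m4, m5}, so the formula does not hold at m0.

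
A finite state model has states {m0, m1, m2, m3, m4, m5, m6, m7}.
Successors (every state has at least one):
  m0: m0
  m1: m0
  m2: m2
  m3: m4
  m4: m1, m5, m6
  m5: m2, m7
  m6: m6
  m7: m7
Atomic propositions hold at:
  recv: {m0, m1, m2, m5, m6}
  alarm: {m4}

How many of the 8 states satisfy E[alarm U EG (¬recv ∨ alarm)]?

1

Sat(¬recv) = {m3, m4, m7}
Sat(¬recv ∨ alarm) = {m3, m4, m7}
EG (¬recv ∨ alarm): greatest fixpoint, start Z0 = {m3, m4, m7}, keep only states in Sat with some successor in Z. Z1 = {m3, m7}; Z2 = {m7}; fixed.
Sat(EG (¬recv ∨ alarm)) = {m7}
E[alarm U EG (¬recv ∨ alarm)]: least fixpoint, start Z0 = Sat(EG (¬recv ∨ alarm)) = {m7}, add states in Sat(alarm) with some successor in Z. Already a fixed point.
Sat(E[alarm U EG (¬recv ∨ alarm)]) = {m7}
|Sat(E[alarm U EG (¬recv ∨ alarm)])| = |{m7}| = 1.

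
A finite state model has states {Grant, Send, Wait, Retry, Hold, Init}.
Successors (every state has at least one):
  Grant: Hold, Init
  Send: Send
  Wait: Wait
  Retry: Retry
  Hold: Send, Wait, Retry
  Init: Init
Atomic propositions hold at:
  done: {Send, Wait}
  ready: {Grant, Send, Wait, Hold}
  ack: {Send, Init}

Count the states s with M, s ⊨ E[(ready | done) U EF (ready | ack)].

Sat(ready | done) = {Grant, Send, Wait, Hold}
Sat(ready | ack) = {Grant, Send, Wait, Hold, Init}
EF (ready | ack): least fixpoint, start Z0 = {Grant, Send, Wait, Hold, Init}, add states with some successor in Z. Already a fixed point.
Sat(EF (ready | ack)) = {Grant, Send, Wait, Hold, Init}
E[(ready | done) U EF (ready | ack)]: least fixpoint, start Z0 = Sat(EF (ready | ack)) = {Grant, Send, Wait, Hold, Init}, add states in Sat(ready | done) with some successor in Z. Already a fixed point.
Sat(E[(ready | done) U EF (ready | ack)]) = {Grant, Send, Wait, Hold, Init}
|Sat(E[(ready | done) U EF (ready | ack)])| = |{Grant, Send, Wait, Hold, Init}| = 5.

5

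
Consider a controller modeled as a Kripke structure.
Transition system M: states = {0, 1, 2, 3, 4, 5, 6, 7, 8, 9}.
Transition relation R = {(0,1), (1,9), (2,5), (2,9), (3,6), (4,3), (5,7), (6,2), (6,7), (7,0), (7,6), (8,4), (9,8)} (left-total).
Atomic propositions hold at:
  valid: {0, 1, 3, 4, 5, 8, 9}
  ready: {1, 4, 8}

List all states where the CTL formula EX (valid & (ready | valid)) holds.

Sat(ready | valid) = {0, 1, 3, 4, 5, 8, 9}
Sat(valid & (ready | valid)) = {0, 1, 3, 4, 5, 8, 9}
Sat(EX (valid & (ready | valid))) = {s : some successor in {0, 1, 3, 4, 5, 8, 9}} = {0, 1, 2, 4, 7, 8, 9}

{0, 1, 2, 4, 7, 8, 9}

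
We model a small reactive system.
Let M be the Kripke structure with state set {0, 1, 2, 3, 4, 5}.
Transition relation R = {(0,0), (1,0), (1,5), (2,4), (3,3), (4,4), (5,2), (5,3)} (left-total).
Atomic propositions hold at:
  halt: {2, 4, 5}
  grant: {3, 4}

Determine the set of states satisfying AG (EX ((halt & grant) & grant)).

{2, 4}

Sat(halt & grant) = {4}
Sat((halt & grant) & grant) = {4}
Sat(EX ((halt & grant) & grant)) = {s : some successor in {4}} = {2, 4}
AG (EX ((halt & grant) & grant)): greatest fixpoint, start Z0 = {2, 4}, keep only states in Sat with every successor in Z. Already a fixed point.
Sat(AG (EX ((halt & grant) & grant))) = {2, 4}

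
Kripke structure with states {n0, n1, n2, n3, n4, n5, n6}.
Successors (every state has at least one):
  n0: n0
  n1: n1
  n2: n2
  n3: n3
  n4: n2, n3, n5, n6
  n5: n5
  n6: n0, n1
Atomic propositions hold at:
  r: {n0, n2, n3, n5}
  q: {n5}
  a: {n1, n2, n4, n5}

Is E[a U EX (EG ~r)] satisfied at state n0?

No

Sat(~r) = {n1, n4, n6}
EG ~r: greatest fixpoint, start Z0 = {n1, n4, n6}, keep only states in Sat with some successor in Z. Already a fixed point.
Sat(EG ~r) = {n1, n4, n6}
Sat(EX (EG ~r)) = {s : some successor in {n1, n4, n6}} = {n1, n4, n6}
E[a U EX (EG ~r)]: least fixpoint, start Z0 = Sat(EX (EG ~r)) = {n1, n4, n6}, add states in Sat(a) with some successor in Z. Already a fixed point.
Sat(E[a U EX (EG ~r)]) = {n1, n4, n6}
n0 ∉ Sat(E[a U EX (EG ~r)]) = {n1, n4, n6}, so the formula does not hold at n0.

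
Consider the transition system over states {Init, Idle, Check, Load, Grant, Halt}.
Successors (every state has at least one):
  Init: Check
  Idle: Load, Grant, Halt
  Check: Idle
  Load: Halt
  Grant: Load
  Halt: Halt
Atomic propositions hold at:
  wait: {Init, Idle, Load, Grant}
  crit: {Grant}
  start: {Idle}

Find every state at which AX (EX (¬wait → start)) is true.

Sat(¬wait) = {Check, Halt}
Sat(¬wait → start) = {Init, Idle, Load, Grant}
Sat(EX (¬wait → start)) = {s : some successor in {Init, Idle, Load, Grant}} = {Idle, Check, Grant}
Sat(AX (EX (¬wait → start))) = {s : every successor in {Idle, Check, Grant}} = {Init, Check}

{Init, Check}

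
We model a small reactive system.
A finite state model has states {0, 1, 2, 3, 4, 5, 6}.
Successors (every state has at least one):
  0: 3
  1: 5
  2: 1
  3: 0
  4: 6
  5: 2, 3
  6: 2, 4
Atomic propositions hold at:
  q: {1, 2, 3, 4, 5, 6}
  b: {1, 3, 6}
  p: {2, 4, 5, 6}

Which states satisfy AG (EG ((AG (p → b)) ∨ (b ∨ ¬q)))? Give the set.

{0, 3}

Sat(p → b) = {0, 1, 3, 6}
AG (p → b): greatest fixpoint, start Z0 = {0, 1, 3, 6}, keep only states in Sat with every successor in Z. Z1 = {0, 3}; fixed.
Sat(AG (p → b)) = {0, 3}
Sat(¬q) = {0}
Sat(b ∨ ¬q) = {0, 1, 3, 6}
Sat((AG (p → b)) ∨ (b ∨ ¬q)) = {0, 1, 3, 6}
EG ((AG (p → b)) ∨ (b ∨ ¬q)): greatest fixpoint, start Z0 = {0, 1, 3, 6}, keep only states in Sat with some successor in Z. Z1 = {0, 3}; fixed.
Sat(EG ((AG (p → b)) ∨ (b ∨ ¬q))) = {0, 3}
AG (EG ((AG (p → b)) ∨ (b ∨ ¬q))): greatest fixpoint, start Z0 = {0, 3}, keep only states in Sat with every successor in Z. Already a fixed point.
Sat(AG (EG ((AG (p → b)) ∨ (b ∨ ¬q)))) = {0, 3}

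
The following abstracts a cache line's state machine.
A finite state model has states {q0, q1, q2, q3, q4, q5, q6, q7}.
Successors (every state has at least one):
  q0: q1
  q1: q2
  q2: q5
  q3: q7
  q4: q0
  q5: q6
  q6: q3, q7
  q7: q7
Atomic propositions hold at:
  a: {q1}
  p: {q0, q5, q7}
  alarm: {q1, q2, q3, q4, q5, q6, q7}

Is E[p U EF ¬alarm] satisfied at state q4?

Yes

Sat(¬alarm) = {q0}
EF ¬alarm: least fixpoint, start Z0 = {q0}, add states with some successor in Z. Z1 = {q0, q4}; fixed.
Sat(EF ¬alarm) = {q0, q4}
E[p U EF ¬alarm]: least fixpoint, start Z0 = Sat(EF ¬alarm) = {q0, q4}, add states in Sat(p) with some successor in Z. Already a fixed point.
Sat(E[p U EF ¬alarm]) = {q0, q4}
q4 ∈ Sat(E[p U EF ¬alarm]) = {q0, q4}, so the formula holds at q4.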